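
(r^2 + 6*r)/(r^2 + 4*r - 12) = r/(r - 2)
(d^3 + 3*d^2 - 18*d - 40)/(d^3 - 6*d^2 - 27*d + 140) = (d + 2)/(d - 7)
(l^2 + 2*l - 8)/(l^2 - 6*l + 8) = (l + 4)/(l - 4)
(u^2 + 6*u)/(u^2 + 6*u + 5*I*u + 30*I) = u/(u + 5*I)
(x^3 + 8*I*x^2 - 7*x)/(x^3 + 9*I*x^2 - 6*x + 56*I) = x*(x + I)/(x^2 + 2*I*x + 8)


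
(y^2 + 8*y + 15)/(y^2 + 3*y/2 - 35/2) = 2*(y + 3)/(2*y - 7)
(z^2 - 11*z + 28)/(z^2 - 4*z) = (z - 7)/z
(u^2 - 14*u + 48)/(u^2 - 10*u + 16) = (u - 6)/(u - 2)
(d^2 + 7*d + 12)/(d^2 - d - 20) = (d + 3)/(d - 5)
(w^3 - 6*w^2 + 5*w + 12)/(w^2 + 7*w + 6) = (w^2 - 7*w + 12)/(w + 6)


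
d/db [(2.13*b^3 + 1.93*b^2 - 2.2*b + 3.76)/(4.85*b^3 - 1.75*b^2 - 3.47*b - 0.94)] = (-13.088*b^4 + 6.55779999999999*b^3 - 71.2617*b^2 + 9.5316*b + 15.1152)/(23.5225*b^6 - 16.975*b^5 - 30.5965*b^4 + 3.027*b^3 + 15.3309*b^2 + 6.5236*b + 0.8836)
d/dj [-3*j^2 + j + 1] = 1 - 6*j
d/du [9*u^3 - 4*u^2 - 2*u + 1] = 27*u^2 - 8*u - 2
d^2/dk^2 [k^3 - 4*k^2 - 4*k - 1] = 6*k - 8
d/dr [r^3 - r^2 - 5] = r*(3*r - 2)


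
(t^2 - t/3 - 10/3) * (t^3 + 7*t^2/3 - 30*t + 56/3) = t^5 + 2*t^4 - 307*t^3/9 + 188*t^2/9 + 844*t/9 - 560/9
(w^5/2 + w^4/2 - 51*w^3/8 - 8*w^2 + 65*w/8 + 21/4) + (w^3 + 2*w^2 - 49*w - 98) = w^5/2 + w^4/2 - 43*w^3/8 - 6*w^2 - 327*w/8 - 371/4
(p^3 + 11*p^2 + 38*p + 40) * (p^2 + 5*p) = p^5 + 16*p^4 + 93*p^3 + 230*p^2 + 200*p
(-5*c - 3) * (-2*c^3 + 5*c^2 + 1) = 10*c^4 - 19*c^3 - 15*c^2 - 5*c - 3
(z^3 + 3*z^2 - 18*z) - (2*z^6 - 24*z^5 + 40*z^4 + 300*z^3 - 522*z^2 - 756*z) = -2*z^6 + 24*z^5 - 40*z^4 - 299*z^3 + 525*z^2 + 738*z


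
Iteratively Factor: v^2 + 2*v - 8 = (v + 4)*(v - 2)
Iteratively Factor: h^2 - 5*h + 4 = (h - 4)*(h - 1)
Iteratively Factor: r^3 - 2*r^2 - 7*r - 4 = (r - 4)*(r^2 + 2*r + 1) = (r - 4)*(r + 1)*(r + 1)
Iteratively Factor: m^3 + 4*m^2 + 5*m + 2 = (m + 1)*(m^2 + 3*m + 2) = (m + 1)*(m + 2)*(m + 1)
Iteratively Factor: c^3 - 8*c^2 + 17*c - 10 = (c - 2)*(c^2 - 6*c + 5) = (c - 2)*(c - 1)*(c - 5)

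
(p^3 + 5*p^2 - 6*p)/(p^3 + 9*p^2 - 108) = p*(p - 1)/(p^2 + 3*p - 18)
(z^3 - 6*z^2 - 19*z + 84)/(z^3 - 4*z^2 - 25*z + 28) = (z - 3)/(z - 1)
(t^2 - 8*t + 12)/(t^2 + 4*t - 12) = (t - 6)/(t + 6)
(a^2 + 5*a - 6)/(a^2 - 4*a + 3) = (a + 6)/(a - 3)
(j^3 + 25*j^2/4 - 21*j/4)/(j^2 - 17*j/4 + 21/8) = 2*j*(j + 7)/(2*j - 7)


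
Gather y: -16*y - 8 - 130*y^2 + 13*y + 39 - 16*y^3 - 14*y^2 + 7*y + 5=-16*y^3 - 144*y^2 + 4*y + 36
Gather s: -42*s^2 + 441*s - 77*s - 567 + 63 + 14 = -42*s^2 + 364*s - 490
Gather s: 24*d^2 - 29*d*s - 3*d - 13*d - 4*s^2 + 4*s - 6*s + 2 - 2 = 24*d^2 - 16*d - 4*s^2 + s*(-29*d - 2)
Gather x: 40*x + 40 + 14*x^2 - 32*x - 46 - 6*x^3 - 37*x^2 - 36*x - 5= -6*x^3 - 23*x^2 - 28*x - 11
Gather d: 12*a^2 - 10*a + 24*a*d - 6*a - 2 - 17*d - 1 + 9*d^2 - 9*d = 12*a^2 - 16*a + 9*d^2 + d*(24*a - 26) - 3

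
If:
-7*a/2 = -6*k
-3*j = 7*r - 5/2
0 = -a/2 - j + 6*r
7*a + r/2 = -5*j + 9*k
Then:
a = -305/108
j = 215/216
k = -2135/1296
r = -5/72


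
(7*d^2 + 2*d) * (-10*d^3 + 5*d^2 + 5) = -70*d^5 + 15*d^4 + 10*d^3 + 35*d^2 + 10*d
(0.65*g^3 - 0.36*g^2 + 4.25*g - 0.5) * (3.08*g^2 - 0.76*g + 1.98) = 2.002*g^5 - 1.6028*g^4 + 14.6506*g^3 - 5.4828*g^2 + 8.795*g - 0.99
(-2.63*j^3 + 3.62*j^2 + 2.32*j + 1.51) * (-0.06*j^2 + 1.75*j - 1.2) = 0.1578*j^5 - 4.8197*j^4 + 9.3518*j^3 - 0.374600000000001*j^2 - 0.1415*j - 1.812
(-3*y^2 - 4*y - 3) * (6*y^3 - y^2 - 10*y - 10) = -18*y^5 - 21*y^4 + 16*y^3 + 73*y^2 + 70*y + 30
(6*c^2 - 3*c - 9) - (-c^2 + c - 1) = 7*c^2 - 4*c - 8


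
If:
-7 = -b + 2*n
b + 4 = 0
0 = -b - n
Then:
No Solution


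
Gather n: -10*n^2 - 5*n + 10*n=-10*n^2 + 5*n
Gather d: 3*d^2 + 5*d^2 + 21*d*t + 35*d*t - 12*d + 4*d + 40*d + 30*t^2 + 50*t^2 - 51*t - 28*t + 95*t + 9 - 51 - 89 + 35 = 8*d^2 + d*(56*t + 32) + 80*t^2 + 16*t - 96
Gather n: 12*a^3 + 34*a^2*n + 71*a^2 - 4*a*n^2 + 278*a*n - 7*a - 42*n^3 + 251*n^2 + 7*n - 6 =12*a^3 + 71*a^2 - 7*a - 42*n^3 + n^2*(251 - 4*a) + n*(34*a^2 + 278*a + 7) - 6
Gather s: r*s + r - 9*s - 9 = r + s*(r - 9) - 9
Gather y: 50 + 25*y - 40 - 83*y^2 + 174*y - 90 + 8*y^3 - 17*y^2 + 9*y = 8*y^3 - 100*y^2 + 208*y - 80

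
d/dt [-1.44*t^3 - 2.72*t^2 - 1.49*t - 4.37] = -4.32*t^2 - 5.44*t - 1.49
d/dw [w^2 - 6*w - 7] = 2*w - 6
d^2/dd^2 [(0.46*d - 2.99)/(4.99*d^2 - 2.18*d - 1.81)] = ((31.8458 - 13.7724*d)*(-4.99*d^2 + 2.18*d + 1.81) - (0.46*d - 2.99)*(9.98*d - 2.18)*(19.96*d - 4.36))/(-4.99*d^2 + 2.18*d + 1.81)^3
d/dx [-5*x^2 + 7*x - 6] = 7 - 10*x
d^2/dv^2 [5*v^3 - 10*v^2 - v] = 30*v - 20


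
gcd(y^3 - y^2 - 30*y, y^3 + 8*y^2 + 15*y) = y^2 + 5*y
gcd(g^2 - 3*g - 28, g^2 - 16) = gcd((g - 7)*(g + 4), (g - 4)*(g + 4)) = g + 4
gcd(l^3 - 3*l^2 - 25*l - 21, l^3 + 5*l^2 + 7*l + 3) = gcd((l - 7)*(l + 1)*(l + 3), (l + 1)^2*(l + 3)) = l^2 + 4*l + 3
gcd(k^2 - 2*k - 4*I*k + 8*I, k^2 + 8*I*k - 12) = 1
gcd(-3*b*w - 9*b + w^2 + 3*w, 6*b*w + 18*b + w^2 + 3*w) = w + 3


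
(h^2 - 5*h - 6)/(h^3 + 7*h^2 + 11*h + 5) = (h - 6)/(h^2 + 6*h + 5)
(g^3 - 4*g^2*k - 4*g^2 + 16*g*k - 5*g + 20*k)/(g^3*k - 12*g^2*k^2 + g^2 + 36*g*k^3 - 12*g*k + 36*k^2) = (g^3 - 4*g^2*k - 4*g^2 + 16*g*k - 5*g + 20*k)/(g^3*k - 12*g^2*k^2 + g^2 + 36*g*k^3 - 12*g*k + 36*k^2)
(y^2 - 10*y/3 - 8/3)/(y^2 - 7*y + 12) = (y + 2/3)/(y - 3)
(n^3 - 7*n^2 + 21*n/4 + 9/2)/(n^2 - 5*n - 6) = (n^2 - n - 3/4)/(n + 1)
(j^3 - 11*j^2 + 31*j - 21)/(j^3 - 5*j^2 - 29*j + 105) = (j - 1)/(j + 5)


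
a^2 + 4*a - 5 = (a - 1)*(a + 5)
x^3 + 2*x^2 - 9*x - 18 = (x - 3)*(x + 2)*(x + 3)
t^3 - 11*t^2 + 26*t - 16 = (t - 8)*(t - 2)*(t - 1)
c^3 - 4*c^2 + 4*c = c*(c - 2)^2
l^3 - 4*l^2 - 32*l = l*(l - 8)*(l + 4)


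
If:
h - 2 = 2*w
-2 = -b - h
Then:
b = -2*w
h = 2*w + 2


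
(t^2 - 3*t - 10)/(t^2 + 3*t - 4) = (t^2 - 3*t - 10)/(t^2 + 3*t - 4)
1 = 1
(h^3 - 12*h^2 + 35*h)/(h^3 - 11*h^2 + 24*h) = (h^2 - 12*h + 35)/(h^2 - 11*h + 24)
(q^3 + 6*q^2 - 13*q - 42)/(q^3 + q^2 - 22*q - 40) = (q^2 + 4*q - 21)/(q^2 - q - 20)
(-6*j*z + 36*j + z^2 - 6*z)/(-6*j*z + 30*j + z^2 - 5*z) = (z - 6)/(z - 5)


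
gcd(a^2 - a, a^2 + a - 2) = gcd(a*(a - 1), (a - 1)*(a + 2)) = a - 1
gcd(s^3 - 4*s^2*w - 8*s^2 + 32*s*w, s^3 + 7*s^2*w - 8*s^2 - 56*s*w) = s^2 - 8*s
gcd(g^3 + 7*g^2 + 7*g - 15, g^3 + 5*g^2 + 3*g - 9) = g^2 + 2*g - 3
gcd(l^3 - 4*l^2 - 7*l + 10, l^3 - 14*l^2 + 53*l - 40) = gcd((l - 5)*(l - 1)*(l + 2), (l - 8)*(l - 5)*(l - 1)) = l^2 - 6*l + 5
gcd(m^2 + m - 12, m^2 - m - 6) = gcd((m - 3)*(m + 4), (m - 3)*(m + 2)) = m - 3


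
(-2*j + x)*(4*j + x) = -8*j^2 + 2*j*x + x^2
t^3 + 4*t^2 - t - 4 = (t - 1)*(t + 1)*(t + 4)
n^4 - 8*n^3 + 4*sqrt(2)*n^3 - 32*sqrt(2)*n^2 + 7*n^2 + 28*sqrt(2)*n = n*(n - 7)*(n - 1)*(n + 4*sqrt(2))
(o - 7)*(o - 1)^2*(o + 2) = o^4 - 7*o^3 - 3*o^2 + 23*o - 14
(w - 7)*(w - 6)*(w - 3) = w^3 - 16*w^2 + 81*w - 126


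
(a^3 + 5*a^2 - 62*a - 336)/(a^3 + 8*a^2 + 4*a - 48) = (a^2 - a - 56)/(a^2 + 2*a - 8)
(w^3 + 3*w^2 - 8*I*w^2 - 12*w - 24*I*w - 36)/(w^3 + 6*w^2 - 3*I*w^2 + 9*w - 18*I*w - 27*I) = (w^2 - 8*I*w - 12)/(w^2 + 3*w*(1 - I) - 9*I)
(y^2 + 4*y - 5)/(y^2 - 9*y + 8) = (y + 5)/(y - 8)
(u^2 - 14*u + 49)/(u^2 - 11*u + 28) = (u - 7)/(u - 4)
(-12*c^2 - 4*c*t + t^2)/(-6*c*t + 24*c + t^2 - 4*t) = (2*c + t)/(t - 4)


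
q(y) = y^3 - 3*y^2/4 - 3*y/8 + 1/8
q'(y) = 3*y^2 - 3*y/2 - 3/8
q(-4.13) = -81.56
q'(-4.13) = 56.99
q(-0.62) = -0.17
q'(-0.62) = 1.71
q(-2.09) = -11.50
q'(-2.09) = 15.86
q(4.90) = 97.93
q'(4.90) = 64.30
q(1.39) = 0.84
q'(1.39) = 3.34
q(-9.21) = -841.27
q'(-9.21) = 267.91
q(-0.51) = -0.01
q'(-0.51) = 1.17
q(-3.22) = -39.83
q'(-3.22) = 35.56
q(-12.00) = -1831.38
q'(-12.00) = 449.62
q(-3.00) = -32.50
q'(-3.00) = 31.12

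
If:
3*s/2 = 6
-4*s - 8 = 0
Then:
No Solution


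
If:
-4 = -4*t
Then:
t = 1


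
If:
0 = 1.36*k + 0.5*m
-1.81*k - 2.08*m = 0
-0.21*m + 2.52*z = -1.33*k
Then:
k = 0.00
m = 0.00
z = 0.00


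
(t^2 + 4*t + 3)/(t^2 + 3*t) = (t + 1)/t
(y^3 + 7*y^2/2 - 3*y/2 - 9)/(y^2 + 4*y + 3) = (y^2 + y/2 - 3)/(y + 1)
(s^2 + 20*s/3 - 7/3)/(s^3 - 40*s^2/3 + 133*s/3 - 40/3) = (s + 7)/(s^2 - 13*s + 40)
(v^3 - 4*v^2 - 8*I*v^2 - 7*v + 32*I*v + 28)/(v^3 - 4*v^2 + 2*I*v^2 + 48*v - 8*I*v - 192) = (v^2 - 8*I*v - 7)/(v^2 + 2*I*v + 48)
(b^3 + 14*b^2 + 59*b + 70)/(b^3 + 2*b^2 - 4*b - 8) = (b^2 + 12*b + 35)/(b^2 - 4)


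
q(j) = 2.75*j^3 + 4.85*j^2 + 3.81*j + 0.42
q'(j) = 8.25*j^2 + 9.7*j + 3.81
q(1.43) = 23.83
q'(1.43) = 34.55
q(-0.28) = -0.33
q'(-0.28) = 1.74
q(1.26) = 18.42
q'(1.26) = 29.13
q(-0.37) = -0.47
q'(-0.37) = 1.35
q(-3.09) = -46.18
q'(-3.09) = 52.61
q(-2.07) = -11.08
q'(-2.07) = 19.08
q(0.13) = 1.00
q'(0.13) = 5.21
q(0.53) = 4.21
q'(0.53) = 11.27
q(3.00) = 129.75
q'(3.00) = 107.16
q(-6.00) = -441.84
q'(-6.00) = 242.61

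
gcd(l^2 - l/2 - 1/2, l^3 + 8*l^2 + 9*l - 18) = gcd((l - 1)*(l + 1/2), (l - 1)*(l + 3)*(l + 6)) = l - 1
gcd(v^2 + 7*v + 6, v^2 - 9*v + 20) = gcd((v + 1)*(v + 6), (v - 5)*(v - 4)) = 1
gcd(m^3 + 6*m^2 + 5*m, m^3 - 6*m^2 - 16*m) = m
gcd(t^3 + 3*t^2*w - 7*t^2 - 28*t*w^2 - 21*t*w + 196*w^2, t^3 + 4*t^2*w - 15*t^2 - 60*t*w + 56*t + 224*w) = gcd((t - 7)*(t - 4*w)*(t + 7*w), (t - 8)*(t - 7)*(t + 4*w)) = t - 7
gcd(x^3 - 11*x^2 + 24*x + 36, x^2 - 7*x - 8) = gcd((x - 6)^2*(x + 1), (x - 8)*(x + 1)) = x + 1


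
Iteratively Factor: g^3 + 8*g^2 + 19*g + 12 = (g + 1)*(g^2 + 7*g + 12) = (g + 1)*(g + 4)*(g + 3)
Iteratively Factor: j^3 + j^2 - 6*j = (j - 2)*(j^2 + 3*j) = (j - 2)*(j + 3)*(j)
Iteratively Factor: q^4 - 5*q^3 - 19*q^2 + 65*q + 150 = (q + 3)*(q^3 - 8*q^2 + 5*q + 50) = (q + 2)*(q + 3)*(q^2 - 10*q + 25) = (q - 5)*(q + 2)*(q + 3)*(q - 5)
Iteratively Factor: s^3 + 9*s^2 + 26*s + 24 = (s + 3)*(s^2 + 6*s + 8) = (s + 2)*(s + 3)*(s + 4)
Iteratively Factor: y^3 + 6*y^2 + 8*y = (y)*(y^2 + 6*y + 8) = y*(y + 2)*(y + 4)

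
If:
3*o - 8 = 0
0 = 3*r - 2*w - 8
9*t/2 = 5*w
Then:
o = 8/3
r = 2*w/3 + 8/3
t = 10*w/9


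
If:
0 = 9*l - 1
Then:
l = 1/9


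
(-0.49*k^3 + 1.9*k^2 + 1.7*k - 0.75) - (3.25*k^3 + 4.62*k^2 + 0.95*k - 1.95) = -3.74*k^3 - 2.72*k^2 + 0.75*k + 1.2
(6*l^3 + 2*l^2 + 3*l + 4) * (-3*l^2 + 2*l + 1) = -18*l^5 + 6*l^4 + l^3 - 4*l^2 + 11*l + 4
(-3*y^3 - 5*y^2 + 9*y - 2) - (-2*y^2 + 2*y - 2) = -3*y^3 - 3*y^2 + 7*y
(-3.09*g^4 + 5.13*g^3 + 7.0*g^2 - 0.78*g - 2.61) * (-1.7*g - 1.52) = 5.253*g^5 - 4.0242*g^4 - 19.6976*g^3 - 9.314*g^2 + 5.6226*g + 3.9672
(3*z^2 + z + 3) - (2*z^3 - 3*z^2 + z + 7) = -2*z^3 + 6*z^2 - 4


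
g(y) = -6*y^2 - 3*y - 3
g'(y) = -12*y - 3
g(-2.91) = -45.08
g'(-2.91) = 31.92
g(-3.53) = -67.18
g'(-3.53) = 39.36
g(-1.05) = -6.46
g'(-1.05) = 9.60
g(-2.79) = -41.33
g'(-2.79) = 30.48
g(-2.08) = -22.72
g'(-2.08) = 21.96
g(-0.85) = -4.78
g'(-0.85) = 7.20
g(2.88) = -61.41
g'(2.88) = -37.56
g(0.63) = -7.27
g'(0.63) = -10.56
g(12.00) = -903.00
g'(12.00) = -147.00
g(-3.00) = -48.00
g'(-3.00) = 33.00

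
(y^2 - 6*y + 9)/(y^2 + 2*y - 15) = (y - 3)/(y + 5)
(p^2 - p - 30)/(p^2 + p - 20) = (p - 6)/(p - 4)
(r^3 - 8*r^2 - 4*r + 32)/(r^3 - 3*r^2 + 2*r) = (r^2 - 6*r - 16)/(r*(r - 1))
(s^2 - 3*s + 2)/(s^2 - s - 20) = (-s^2 + 3*s - 2)/(-s^2 + s + 20)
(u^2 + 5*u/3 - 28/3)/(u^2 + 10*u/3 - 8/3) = (3*u - 7)/(3*u - 2)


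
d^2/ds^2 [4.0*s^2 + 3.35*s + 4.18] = 8.00000000000000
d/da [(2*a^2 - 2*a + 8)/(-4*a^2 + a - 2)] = 2*(-3*a^2 + 28*a - 2)/(16*a^4 - 8*a^3 + 17*a^2 - 4*a + 4)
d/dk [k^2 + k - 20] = 2*k + 1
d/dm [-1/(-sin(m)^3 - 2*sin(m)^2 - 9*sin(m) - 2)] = (-4*sin(m) + 3*cos(m)^2 - 12)*cos(m)/(sin(m)^3 + 2*sin(m)^2 + 9*sin(m) + 2)^2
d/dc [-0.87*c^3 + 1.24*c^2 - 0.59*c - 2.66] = -2.61*c^2 + 2.48*c - 0.59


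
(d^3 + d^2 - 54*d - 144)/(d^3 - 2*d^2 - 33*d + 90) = (d^2 - 5*d - 24)/(d^2 - 8*d + 15)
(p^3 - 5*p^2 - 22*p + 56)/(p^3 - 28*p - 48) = (p^2 - 9*p + 14)/(p^2 - 4*p - 12)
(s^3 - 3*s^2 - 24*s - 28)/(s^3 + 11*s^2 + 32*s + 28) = (s - 7)/(s + 7)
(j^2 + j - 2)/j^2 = (j^2 + j - 2)/j^2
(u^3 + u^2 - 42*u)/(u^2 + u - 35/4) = 4*u*(u^2 + u - 42)/(4*u^2 + 4*u - 35)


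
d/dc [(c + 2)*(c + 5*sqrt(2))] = 2*c + 2 + 5*sqrt(2)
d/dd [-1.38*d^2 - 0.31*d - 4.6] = -2.76*d - 0.31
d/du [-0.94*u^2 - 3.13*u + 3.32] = -1.88*u - 3.13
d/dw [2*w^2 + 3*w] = 4*w + 3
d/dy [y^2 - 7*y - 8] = 2*y - 7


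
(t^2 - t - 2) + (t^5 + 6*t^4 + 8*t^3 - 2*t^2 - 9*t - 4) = t^5 + 6*t^4 + 8*t^3 - t^2 - 10*t - 6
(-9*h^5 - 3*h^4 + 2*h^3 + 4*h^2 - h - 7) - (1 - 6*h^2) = -9*h^5 - 3*h^4 + 2*h^3 + 10*h^2 - h - 8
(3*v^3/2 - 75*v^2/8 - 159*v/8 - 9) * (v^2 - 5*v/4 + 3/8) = 3*v^5/2 - 45*v^4/4 - 243*v^3/32 + 789*v^2/64 + 243*v/64 - 27/8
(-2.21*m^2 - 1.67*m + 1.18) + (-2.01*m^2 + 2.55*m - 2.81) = -4.22*m^2 + 0.88*m - 1.63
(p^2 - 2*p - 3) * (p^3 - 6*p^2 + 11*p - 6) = p^5 - 8*p^4 + 20*p^3 - 10*p^2 - 21*p + 18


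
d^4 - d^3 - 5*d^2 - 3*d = d*(d - 3)*(d + 1)^2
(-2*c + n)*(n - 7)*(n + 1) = -2*c*n^2 + 12*c*n + 14*c + n^3 - 6*n^2 - 7*n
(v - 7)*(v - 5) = v^2 - 12*v + 35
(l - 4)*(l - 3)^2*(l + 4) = l^4 - 6*l^3 - 7*l^2 + 96*l - 144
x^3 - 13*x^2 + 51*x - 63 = (x - 7)*(x - 3)^2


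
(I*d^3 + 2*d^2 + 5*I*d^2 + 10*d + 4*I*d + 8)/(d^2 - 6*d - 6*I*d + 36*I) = (I*d^3 + d^2*(2 + 5*I) + d*(10 + 4*I) + 8)/(d^2 + d*(-6 - 6*I) + 36*I)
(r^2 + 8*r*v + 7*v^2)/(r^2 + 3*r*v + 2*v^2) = (r + 7*v)/(r + 2*v)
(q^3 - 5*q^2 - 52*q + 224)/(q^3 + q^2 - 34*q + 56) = (q - 8)/(q - 2)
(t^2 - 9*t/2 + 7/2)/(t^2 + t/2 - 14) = (t - 1)/(t + 4)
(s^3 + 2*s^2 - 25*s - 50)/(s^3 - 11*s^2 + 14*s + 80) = (s + 5)/(s - 8)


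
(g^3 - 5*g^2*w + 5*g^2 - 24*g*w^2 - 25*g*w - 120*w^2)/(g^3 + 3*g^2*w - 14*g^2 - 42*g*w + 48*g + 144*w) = (g^2 - 8*g*w + 5*g - 40*w)/(g^2 - 14*g + 48)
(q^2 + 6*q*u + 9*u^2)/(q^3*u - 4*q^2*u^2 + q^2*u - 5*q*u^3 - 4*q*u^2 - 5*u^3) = (q^2 + 6*q*u + 9*u^2)/(u*(q^3 - 4*q^2*u + q^2 - 5*q*u^2 - 4*q*u - 5*u^2))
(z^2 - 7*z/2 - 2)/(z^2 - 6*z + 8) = (z + 1/2)/(z - 2)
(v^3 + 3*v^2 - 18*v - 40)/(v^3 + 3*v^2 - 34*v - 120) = (v^2 - 2*v - 8)/(v^2 - 2*v - 24)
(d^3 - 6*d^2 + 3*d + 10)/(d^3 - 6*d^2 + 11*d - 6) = (d^2 - 4*d - 5)/(d^2 - 4*d + 3)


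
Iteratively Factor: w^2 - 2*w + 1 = (w - 1)*(w - 1)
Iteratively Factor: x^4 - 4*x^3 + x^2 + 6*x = (x - 3)*(x^3 - x^2 - 2*x) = (x - 3)*(x + 1)*(x^2 - 2*x) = x*(x - 3)*(x + 1)*(x - 2)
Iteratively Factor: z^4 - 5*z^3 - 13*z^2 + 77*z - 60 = (z + 4)*(z^3 - 9*z^2 + 23*z - 15) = (z - 5)*(z + 4)*(z^2 - 4*z + 3) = (z - 5)*(z - 3)*(z + 4)*(z - 1)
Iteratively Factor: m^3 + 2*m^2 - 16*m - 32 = (m + 4)*(m^2 - 2*m - 8) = (m - 4)*(m + 4)*(m + 2)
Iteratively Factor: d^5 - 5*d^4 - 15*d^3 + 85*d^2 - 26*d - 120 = (d + 1)*(d^4 - 6*d^3 - 9*d^2 + 94*d - 120) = (d - 3)*(d + 1)*(d^3 - 3*d^2 - 18*d + 40) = (d - 3)*(d + 1)*(d + 4)*(d^2 - 7*d + 10) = (d - 5)*(d - 3)*(d + 1)*(d + 4)*(d - 2)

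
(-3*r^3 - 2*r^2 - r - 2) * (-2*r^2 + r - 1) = 6*r^5 + r^4 + 3*r^3 + 5*r^2 - r + 2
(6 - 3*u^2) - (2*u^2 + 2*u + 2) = -5*u^2 - 2*u + 4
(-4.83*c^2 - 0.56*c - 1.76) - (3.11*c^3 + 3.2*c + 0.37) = -3.11*c^3 - 4.83*c^2 - 3.76*c - 2.13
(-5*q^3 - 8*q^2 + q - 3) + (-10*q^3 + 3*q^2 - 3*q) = -15*q^3 - 5*q^2 - 2*q - 3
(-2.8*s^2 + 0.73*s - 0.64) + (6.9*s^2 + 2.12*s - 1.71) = 4.1*s^2 + 2.85*s - 2.35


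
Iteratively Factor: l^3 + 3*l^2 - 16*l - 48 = (l + 4)*(l^2 - l - 12) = (l - 4)*(l + 4)*(l + 3)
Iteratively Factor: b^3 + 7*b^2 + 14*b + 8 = (b + 1)*(b^2 + 6*b + 8) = (b + 1)*(b + 4)*(b + 2)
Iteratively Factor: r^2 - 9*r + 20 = (r - 4)*(r - 5)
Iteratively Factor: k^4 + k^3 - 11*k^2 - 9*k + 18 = (k - 1)*(k^3 + 2*k^2 - 9*k - 18) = (k - 3)*(k - 1)*(k^2 + 5*k + 6) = (k - 3)*(k - 1)*(k + 2)*(k + 3)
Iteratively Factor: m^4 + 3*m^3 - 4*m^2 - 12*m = (m)*(m^3 + 3*m^2 - 4*m - 12) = m*(m + 3)*(m^2 - 4) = m*(m - 2)*(m + 3)*(m + 2)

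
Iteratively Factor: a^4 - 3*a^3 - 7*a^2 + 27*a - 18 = (a - 2)*(a^3 - a^2 - 9*a + 9) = (a - 2)*(a - 1)*(a^2 - 9) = (a - 3)*(a - 2)*(a - 1)*(a + 3)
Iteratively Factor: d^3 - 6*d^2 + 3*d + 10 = (d - 2)*(d^2 - 4*d - 5) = (d - 2)*(d + 1)*(d - 5)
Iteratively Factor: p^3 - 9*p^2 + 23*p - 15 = (p - 3)*(p^2 - 6*p + 5) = (p - 5)*(p - 3)*(p - 1)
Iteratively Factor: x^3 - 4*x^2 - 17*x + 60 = (x - 3)*(x^2 - x - 20) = (x - 3)*(x + 4)*(x - 5)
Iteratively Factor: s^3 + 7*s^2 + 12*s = (s)*(s^2 + 7*s + 12) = s*(s + 4)*(s + 3)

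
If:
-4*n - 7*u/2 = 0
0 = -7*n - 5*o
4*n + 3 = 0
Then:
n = -3/4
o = 21/20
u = 6/7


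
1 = 1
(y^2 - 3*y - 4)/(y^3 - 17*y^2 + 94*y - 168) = (y + 1)/(y^2 - 13*y + 42)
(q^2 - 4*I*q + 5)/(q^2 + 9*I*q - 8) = (q - 5*I)/(q + 8*I)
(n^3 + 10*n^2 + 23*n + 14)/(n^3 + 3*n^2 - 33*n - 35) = (n + 2)/(n - 5)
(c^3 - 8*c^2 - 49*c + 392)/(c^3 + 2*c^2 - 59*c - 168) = (c - 7)/(c + 3)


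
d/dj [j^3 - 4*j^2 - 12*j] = 3*j^2 - 8*j - 12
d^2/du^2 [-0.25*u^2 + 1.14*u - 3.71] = -0.500000000000000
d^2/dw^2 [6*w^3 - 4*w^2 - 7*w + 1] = 36*w - 8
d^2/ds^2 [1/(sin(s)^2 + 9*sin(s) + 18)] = (-4*sin(s)^4 - 27*sin(s)^3 - 3*sin(s)^2 + 216*sin(s) + 126)/(sin(s)^2 + 9*sin(s) + 18)^3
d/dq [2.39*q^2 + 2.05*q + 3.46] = 4.78*q + 2.05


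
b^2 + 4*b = b*(b + 4)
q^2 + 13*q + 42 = (q + 6)*(q + 7)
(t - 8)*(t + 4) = t^2 - 4*t - 32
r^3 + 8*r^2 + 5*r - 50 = (r - 2)*(r + 5)^2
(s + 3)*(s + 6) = s^2 + 9*s + 18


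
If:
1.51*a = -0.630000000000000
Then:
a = -0.42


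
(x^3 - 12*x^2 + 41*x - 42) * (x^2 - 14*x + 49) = x^5 - 26*x^4 + 258*x^3 - 1204*x^2 + 2597*x - 2058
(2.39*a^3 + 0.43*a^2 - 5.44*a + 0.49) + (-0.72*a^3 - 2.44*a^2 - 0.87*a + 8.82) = 1.67*a^3 - 2.01*a^2 - 6.31*a + 9.31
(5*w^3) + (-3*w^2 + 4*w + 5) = 5*w^3 - 3*w^2 + 4*w + 5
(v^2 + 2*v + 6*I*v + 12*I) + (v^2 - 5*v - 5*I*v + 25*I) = 2*v^2 - 3*v + I*v + 37*I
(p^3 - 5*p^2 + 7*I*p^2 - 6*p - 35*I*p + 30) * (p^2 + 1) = p^5 - 5*p^4 + 7*I*p^4 - 5*p^3 - 35*I*p^3 + 25*p^2 + 7*I*p^2 - 6*p - 35*I*p + 30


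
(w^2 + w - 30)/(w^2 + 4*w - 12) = (w - 5)/(w - 2)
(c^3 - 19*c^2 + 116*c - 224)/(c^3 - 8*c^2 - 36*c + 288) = (c^2 - 11*c + 28)/(c^2 - 36)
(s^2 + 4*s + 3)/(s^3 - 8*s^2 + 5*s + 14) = (s + 3)/(s^2 - 9*s + 14)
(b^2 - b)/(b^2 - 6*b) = (b - 1)/(b - 6)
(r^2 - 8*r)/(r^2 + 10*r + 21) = r*(r - 8)/(r^2 + 10*r + 21)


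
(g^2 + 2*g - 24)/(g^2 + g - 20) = (g + 6)/(g + 5)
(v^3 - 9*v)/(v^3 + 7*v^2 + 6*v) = (v^2 - 9)/(v^2 + 7*v + 6)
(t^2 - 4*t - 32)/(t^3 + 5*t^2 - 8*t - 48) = (t - 8)/(t^2 + t - 12)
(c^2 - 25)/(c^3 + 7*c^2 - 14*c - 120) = (c - 5)/(c^2 + 2*c - 24)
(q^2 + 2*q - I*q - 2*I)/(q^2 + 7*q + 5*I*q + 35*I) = (q^2 + q*(2 - I) - 2*I)/(q^2 + q*(7 + 5*I) + 35*I)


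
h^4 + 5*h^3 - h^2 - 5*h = h*(h - 1)*(h + 1)*(h + 5)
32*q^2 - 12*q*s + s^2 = (-8*q + s)*(-4*q + s)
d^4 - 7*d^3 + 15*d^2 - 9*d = d*(d - 3)^2*(d - 1)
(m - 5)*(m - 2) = m^2 - 7*m + 10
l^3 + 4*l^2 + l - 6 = (l - 1)*(l + 2)*(l + 3)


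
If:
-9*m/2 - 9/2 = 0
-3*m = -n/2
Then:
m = -1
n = -6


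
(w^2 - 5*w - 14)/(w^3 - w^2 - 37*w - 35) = (w + 2)/(w^2 + 6*w + 5)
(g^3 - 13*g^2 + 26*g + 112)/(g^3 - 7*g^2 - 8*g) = (g^2 - 5*g - 14)/(g*(g + 1))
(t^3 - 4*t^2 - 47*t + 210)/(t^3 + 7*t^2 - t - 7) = (t^2 - 11*t + 30)/(t^2 - 1)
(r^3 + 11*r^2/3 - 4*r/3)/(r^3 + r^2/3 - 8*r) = (3*r^2 + 11*r - 4)/(3*r^2 + r - 24)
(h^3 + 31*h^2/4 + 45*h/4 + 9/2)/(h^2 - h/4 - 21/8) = 2*(4*h^3 + 31*h^2 + 45*h + 18)/(8*h^2 - 2*h - 21)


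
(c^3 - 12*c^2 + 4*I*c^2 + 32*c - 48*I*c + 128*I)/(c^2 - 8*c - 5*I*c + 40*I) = (c^2 + 4*c*(-1 + I) - 16*I)/(c - 5*I)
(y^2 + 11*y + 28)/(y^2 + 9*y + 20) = (y + 7)/(y + 5)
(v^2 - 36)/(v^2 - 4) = (v^2 - 36)/(v^2 - 4)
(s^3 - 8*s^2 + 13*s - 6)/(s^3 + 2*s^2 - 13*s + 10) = (s^2 - 7*s + 6)/(s^2 + 3*s - 10)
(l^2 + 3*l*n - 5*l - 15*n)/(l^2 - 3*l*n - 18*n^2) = (l - 5)/(l - 6*n)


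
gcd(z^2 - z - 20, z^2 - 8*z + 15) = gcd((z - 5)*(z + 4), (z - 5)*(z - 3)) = z - 5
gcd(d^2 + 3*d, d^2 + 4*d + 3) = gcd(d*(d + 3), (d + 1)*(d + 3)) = d + 3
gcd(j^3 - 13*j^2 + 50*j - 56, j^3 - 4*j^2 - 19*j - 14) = j - 7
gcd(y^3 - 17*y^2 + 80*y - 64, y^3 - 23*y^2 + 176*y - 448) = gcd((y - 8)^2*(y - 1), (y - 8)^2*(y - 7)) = y^2 - 16*y + 64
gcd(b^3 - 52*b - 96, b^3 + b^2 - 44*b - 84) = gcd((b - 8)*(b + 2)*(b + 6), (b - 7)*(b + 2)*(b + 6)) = b^2 + 8*b + 12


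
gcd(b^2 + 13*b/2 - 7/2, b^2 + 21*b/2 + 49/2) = b + 7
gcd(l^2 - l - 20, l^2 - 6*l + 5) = l - 5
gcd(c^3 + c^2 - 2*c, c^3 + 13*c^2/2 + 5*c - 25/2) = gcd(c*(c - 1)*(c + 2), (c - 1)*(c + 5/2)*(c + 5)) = c - 1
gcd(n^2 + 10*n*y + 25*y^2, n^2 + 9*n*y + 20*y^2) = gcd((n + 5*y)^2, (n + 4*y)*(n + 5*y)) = n + 5*y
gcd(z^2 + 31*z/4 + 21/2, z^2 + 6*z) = z + 6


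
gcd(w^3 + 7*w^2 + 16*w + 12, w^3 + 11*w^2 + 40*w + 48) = w + 3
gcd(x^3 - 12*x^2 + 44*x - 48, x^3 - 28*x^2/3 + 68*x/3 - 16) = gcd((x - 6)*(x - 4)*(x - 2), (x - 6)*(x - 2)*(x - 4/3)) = x^2 - 8*x + 12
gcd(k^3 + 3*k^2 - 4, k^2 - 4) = k + 2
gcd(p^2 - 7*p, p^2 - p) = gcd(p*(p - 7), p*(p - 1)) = p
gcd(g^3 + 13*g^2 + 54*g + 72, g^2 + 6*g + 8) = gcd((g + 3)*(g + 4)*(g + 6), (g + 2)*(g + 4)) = g + 4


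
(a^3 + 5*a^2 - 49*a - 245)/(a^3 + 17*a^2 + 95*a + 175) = (a - 7)/(a + 5)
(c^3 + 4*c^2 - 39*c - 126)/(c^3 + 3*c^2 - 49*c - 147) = (c - 6)/(c - 7)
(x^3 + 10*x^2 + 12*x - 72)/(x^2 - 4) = (x^2 + 12*x + 36)/(x + 2)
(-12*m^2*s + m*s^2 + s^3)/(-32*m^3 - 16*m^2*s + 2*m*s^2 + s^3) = s*(-3*m + s)/(-8*m^2 - 2*m*s + s^2)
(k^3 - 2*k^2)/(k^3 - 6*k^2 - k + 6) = k^2*(k - 2)/(k^3 - 6*k^2 - k + 6)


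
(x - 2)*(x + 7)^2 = x^3 + 12*x^2 + 21*x - 98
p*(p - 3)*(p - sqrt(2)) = p^3 - 3*p^2 - sqrt(2)*p^2 + 3*sqrt(2)*p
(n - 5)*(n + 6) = n^2 + n - 30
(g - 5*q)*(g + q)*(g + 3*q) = g^3 - g^2*q - 17*g*q^2 - 15*q^3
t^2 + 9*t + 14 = (t + 2)*(t + 7)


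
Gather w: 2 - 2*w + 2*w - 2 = 0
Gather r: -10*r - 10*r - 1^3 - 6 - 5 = -20*r - 12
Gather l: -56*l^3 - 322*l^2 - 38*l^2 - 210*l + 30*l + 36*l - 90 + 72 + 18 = -56*l^3 - 360*l^2 - 144*l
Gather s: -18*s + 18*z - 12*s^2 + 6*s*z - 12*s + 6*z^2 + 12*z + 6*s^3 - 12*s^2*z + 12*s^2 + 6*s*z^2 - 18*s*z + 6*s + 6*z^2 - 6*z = 6*s^3 - 12*s^2*z + s*(6*z^2 - 12*z - 24) + 12*z^2 + 24*z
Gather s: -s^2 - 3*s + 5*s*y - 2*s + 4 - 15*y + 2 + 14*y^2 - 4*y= -s^2 + s*(5*y - 5) + 14*y^2 - 19*y + 6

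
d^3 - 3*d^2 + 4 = (d - 2)^2*(d + 1)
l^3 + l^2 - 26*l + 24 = (l - 4)*(l - 1)*(l + 6)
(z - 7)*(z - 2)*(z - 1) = z^3 - 10*z^2 + 23*z - 14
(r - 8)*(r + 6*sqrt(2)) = r^2 - 8*r + 6*sqrt(2)*r - 48*sqrt(2)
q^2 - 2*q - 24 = (q - 6)*(q + 4)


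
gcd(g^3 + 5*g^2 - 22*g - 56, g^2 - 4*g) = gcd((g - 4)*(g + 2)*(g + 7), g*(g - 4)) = g - 4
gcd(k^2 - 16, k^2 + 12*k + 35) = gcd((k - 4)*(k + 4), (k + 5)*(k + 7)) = 1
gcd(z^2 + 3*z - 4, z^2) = 1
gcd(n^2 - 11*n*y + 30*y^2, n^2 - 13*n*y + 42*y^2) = -n + 6*y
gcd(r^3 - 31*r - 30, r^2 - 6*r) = r - 6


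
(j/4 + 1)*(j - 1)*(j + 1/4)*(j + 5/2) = j^4/4 + 23*j^3/16 + 39*j^2/32 - 73*j/32 - 5/8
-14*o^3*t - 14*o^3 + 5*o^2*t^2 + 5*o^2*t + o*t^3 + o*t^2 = (-2*o + t)*(7*o + t)*(o*t + o)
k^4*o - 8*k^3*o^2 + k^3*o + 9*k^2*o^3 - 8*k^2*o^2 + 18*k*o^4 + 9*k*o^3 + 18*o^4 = (k - 6*o)*(k - 3*o)*(k + o)*(k*o + o)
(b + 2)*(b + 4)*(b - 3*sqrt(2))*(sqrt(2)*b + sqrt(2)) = sqrt(2)*b^4 - 6*b^3 + 7*sqrt(2)*b^3 - 42*b^2 + 14*sqrt(2)*b^2 - 84*b + 8*sqrt(2)*b - 48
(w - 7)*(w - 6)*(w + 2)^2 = w^4 - 9*w^3 - 6*w^2 + 116*w + 168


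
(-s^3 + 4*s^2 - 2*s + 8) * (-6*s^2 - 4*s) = 6*s^5 - 20*s^4 - 4*s^3 - 40*s^2 - 32*s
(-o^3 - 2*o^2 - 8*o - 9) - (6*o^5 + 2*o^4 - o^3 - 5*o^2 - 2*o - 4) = -6*o^5 - 2*o^4 + 3*o^2 - 6*o - 5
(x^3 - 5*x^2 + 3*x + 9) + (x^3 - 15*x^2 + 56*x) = 2*x^3 - 20*x^2 + 59*x + 9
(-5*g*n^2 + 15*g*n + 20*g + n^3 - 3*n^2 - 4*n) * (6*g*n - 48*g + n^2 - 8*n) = -30*g^2*n^3 + 330*g^2*n^2 - 600*g^2*n - 960*g^2 + g*n^4 - 11*g*n^3 + 20*g*n^2 + 32*g*n + n^5 - 11*n^4 + 20*n^3 + 32*n^2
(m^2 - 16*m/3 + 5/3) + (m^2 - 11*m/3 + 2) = 2*m^2 - 9*m + 11/3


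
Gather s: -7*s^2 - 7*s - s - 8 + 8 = -7*s^2 - 8*s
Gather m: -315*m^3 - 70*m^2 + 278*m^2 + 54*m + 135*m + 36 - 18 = -315*m^3 + 208*m^2 + 189*m + 18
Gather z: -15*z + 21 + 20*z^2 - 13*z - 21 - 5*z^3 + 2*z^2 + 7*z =-5*z^3 + 22*z^2 - 21*z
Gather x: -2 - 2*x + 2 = -2*x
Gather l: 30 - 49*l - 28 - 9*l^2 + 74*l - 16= -9*l^2 + 25*l - 14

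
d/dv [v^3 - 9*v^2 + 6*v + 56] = 3*v^2 - 18*v + 6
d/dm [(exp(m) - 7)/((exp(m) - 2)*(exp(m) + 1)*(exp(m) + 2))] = 2*(-exp(3*m) + 10*exp(2*m) + 7*exp(m) - 16)*exp(m)/(exp(6*m) + 2*exp(5*m) - 7*exp(4*m) - 16*exp(3*m) + 8*exp(2*m) + 32*exp(m) + 16)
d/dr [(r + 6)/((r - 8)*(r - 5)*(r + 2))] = (-2*r^3 - 7*r^2 + 132*r - 4)/(r^6 - 22*r^5 + 149*r^4 - 148*r^3 - 1564*r^2 + 2240*r + 6400)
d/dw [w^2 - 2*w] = 2*w - 2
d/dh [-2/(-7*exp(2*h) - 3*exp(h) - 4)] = (-28*exp(h) - 6)*exp(h)/(7*exp(2*h) + 3*exp(h) + 4)^2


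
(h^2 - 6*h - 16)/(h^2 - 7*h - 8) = (h + 2)/(h + 1)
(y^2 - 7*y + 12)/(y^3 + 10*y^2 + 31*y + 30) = (y^2 - 7*y + 12)/(y^3 + 10*y^2 + 31*y + 30)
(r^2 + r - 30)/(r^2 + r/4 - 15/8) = 8*(r^2 + r - 30)/(8*r^2 + 2*r - 15)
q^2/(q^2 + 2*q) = q/(q + 2)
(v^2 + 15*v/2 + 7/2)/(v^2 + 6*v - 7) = (v + 1/2)/(v - 1)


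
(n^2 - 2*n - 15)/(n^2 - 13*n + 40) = (n + 3)/(n - 8)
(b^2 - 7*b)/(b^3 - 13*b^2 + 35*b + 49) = b/(b^2 - 6*b - 7)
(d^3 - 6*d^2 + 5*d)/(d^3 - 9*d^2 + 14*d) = (d^2 - 6*d + 5)/(d^2 - 9*d + 14)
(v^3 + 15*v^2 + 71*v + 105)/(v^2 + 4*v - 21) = (v^2 + 8*v + 15)/(v - 3)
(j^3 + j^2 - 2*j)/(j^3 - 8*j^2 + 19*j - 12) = j*(j + 2)/(j^2 - 7*j + 12)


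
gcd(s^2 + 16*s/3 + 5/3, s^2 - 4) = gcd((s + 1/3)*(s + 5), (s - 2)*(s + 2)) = 1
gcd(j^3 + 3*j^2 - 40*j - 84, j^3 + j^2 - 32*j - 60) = j^2 - 4*j - 12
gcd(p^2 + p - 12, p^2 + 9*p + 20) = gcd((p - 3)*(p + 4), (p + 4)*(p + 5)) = p + 4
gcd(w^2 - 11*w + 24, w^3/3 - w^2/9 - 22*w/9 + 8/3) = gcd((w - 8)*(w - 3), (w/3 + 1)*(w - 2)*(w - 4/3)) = 1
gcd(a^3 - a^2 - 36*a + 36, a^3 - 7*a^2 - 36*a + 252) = a^2 - 36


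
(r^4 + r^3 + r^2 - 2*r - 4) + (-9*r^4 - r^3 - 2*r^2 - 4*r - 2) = -8*r^4 - r^2 - 6*r - 6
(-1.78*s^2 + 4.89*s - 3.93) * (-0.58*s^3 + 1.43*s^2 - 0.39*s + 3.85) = 1.0324*s^5 - 5.3816*s^4 + 9.9663*s^3 - 14.38*s^2 + 20.3592*s - 15.1305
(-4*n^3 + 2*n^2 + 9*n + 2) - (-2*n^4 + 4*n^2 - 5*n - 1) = 2*n^4 - 4*n^3 - 2*n^2 + 14*n + 3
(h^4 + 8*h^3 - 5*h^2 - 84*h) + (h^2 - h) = h^4 + 8*h^3 - 4*h^2 - 85*h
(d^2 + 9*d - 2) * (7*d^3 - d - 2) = 7*d^5 + 63*d^4 - 15*d^3 - 11*d^2 - 16*d + 4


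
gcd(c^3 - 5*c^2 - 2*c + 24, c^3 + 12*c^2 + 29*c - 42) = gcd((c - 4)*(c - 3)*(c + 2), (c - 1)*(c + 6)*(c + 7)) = 1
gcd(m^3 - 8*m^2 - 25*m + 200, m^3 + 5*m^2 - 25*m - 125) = m^2 - 25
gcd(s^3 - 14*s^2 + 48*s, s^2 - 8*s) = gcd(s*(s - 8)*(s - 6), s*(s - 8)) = s^2 - 8*s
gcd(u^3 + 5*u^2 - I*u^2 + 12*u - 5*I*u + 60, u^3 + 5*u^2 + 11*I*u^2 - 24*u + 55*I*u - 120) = u^2 + u*(5 + 3*I) + 15*I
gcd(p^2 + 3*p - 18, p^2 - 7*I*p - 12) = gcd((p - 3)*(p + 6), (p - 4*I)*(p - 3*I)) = 1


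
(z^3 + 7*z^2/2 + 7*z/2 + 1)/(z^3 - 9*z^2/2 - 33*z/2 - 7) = (z + 1)/(z - 7)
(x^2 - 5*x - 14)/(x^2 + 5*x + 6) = (x - 7)/(x + 3)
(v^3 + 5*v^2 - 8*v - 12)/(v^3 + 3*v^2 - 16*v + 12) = (v + 1)/(v - 1)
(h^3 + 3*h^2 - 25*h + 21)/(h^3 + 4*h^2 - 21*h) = (h - 1)/h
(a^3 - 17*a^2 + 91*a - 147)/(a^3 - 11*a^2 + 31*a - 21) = (a - 7)/(a - 1)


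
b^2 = b^2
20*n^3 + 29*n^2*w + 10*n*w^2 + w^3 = (n + w)*(4*n + w)*(5*n + w)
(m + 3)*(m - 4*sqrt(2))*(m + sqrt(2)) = m^3 - 3*sqrt(2)*m^2 + 3*m^2 - 9*sqrt(2)*m - 8*m - 24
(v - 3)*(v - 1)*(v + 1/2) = v^3 - 7*v^2/2 + v + 3/2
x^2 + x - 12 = (x - 3)*(x + 4)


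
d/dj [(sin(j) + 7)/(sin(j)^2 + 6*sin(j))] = (-14*sin(j) + cos(j)^2 - 43)*cos(j)/((sin(j) + 6)^2*sin(j)^2)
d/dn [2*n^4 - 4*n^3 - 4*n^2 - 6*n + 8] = 8*n^3 - 12*n^2 - 8*n - 6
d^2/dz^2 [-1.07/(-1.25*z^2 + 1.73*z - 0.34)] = (-3.34375*z^2 + 4.62775*z + 1.07*(2.5*z - 1.73)*(5.0*z - 3.46) - 0.9095)/(1.25*z^2 - 1.73*z + 0.34)^3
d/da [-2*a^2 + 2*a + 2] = 2 - 4*a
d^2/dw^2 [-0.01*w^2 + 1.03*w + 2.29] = -0.0200000000000000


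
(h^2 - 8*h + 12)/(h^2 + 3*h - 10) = (h - 6)/(h + 5)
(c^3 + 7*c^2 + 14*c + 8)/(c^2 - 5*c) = (c^3 + 7*c^2 + 14*c + 8)/(c*(c - 5))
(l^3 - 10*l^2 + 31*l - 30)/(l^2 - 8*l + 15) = l - 2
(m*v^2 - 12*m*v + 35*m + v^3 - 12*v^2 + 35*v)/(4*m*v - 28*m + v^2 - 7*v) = (m*v - 5*m + v^2 - 5*v)/(4*m + v)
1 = 1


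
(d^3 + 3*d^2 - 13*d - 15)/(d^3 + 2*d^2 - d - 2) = (d^2 + 2*d - 15)/(d^2 + d - 2)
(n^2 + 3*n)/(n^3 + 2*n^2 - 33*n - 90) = n/(n^2 - n - 30)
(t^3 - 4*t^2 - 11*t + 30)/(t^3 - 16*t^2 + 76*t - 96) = (t^2 - 2*t - 15)/(t^2 - 14*t + 48)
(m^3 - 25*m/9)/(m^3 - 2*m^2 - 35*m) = (25/9 - m^2)/(-m^2 + 2*m + 35)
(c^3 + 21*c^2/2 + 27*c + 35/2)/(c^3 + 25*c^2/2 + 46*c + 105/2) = (c + 1)/(c + 3)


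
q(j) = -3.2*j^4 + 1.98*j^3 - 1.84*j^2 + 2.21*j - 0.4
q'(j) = -12.8*j^3 + 5.94*j^2 - 3.68*j + 2.21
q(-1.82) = -57.56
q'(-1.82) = 105.75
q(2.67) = -132.56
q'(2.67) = -208.91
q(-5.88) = -4304.79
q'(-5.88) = 2831.43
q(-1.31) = -20.33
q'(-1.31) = 46.00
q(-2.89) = -293.17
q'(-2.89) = 371.42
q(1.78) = -23.25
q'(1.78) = -57.71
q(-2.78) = -254.43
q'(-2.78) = 333.35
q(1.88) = -29.57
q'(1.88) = -68.77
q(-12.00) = -70068.52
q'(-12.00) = 23020.13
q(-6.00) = -4654.78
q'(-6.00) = 3002.93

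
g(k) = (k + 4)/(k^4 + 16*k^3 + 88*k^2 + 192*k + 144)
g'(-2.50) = 2.01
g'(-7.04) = -0.22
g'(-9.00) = -0.00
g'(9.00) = 0.00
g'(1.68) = -0.00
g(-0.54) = 0.05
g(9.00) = 0.00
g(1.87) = 0.01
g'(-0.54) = -0.08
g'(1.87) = -0.00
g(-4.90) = -0.09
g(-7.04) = -0.11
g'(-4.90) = 0.20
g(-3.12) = 0.08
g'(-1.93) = -728.86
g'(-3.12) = 0.19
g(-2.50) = 0.49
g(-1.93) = 25.50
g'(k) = (k + 4)*(-4*k^3 - 48*k^2 - 176*k - 192)/(k^4 + 16*k^3 + 88*k^2 + 192*k + 144)^2 + 1/(k^4 + 16*k^3 + 88*k^2 + 192*k + 144) = (-3*k^2 - 24*k - 52)/(k^6 + 24*k^5 + 228*k^4 + 1088*k^3 + 2736*k^2 + 3456*k + 1728)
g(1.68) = 0.01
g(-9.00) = -0.01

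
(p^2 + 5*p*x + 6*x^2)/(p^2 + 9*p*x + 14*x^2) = (p + 3*x)/(p + 7*x)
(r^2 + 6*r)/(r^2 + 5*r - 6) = r/(r - 1)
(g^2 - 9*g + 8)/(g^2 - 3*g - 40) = (g - 1)/(g + 5)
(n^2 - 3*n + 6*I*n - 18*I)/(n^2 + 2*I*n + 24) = (n - 3)/(n - 4*I)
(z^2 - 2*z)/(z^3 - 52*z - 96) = z*(2 - z)/(-z^3 + 52*z + 96)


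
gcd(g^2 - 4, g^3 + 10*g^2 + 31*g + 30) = g + 2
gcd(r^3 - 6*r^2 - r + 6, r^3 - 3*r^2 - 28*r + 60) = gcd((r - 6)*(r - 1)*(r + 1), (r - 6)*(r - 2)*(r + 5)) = r - 6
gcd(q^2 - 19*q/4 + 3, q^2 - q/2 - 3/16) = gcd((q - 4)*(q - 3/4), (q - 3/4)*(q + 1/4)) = q - 3/4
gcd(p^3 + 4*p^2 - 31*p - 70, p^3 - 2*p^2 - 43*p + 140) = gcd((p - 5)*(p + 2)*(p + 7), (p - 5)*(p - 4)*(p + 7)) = p^2 + 2*p - 35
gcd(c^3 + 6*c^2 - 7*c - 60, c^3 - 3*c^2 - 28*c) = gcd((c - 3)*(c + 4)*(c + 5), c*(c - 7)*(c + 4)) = c + 4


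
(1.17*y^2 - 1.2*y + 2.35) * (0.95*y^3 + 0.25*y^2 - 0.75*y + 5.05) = 1.1115*y^5 - 0.8475*y^4 + 1.055*y^3 + 7.396*y^2 - 7.8225*y + 11.8675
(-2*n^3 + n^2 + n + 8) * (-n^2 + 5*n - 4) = 2*n^5 - 11*n^4 + 12*n^3 - 7*n^2 + 36*n - 32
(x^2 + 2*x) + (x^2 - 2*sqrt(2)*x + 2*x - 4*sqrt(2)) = 2*x^2 - 2*sqrt(2)*x + 4*x - 4*sqrt(2)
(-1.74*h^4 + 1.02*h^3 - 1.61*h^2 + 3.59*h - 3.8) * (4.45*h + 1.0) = -7.743*h^5 + 2.799*h^4 - 6.1445*h^3 + 14.3655*h^2 - 13.32*h - 3.8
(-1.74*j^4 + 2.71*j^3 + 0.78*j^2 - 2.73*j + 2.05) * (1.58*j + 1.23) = -2.7492*j^5 + 2.1416*j^4 + 4.5657*j^3 - 3.354*j^2 - 0.1189*j + 2.5215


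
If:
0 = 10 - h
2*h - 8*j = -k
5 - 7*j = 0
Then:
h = 10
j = 5/7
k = -100/7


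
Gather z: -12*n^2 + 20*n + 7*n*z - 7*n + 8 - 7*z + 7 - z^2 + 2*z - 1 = -12*n^2 + 13*n - z^2 + z*(7*n - 5) + 14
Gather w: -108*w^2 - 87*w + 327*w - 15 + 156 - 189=-108*w^2 + 240*w - 48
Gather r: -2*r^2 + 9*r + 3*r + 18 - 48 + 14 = -2*r^2 + 12*r - 16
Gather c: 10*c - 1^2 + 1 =10*c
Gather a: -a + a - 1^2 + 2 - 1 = 0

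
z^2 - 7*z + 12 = (z - 4)*(z - 3)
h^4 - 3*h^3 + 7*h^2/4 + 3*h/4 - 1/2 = (h - 2)*(h - 1)*(h - 1/2)*(h + 1/2)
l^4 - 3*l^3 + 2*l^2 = l^2*(l - 2)*(l - 1)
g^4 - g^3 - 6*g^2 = g^2*(g - 3)*(g + 2)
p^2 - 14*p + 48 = (p - 8)*(p - 6)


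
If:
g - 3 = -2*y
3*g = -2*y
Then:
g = -3/2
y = 9/4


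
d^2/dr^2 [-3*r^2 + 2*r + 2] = -6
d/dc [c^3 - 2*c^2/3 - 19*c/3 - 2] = 3*c^2 - 4*c/3 - 19/3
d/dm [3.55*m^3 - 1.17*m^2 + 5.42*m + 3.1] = 10.65*m^2 - 2.34*m + 5.42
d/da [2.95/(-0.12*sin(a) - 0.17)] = 0.354*cos(a)/(0.12*sin(a) + 0.17)^2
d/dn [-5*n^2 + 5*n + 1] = 5 - 10*n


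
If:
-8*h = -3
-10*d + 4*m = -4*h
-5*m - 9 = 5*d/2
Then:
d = -19/40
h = 3/8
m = -25/16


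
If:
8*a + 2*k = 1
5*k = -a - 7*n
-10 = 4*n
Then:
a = -15/19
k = 139/38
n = -5/2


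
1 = 1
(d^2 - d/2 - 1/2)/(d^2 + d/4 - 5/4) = 2*(2*d + 1)/(4*d + 5)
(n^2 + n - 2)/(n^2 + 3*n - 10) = (n^2 + n - 2)/(n^2 + 3*n - 10)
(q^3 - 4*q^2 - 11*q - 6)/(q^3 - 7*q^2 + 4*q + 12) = (q + 1)/(q - 2)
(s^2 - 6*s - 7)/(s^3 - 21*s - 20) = (s - 7)/(s^2 - s - 20)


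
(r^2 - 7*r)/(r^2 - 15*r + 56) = r/(r - 8)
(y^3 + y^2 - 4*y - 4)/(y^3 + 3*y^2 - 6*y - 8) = (y + 2)/(y + 4)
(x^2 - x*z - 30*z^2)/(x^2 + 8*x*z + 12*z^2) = (x^2 - x*z - 30*z^2)/(x^2 + 8*x*z + 12*z^2)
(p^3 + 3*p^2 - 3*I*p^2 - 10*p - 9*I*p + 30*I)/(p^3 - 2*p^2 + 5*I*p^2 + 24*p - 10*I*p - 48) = (p + 5)/(p + 8*I)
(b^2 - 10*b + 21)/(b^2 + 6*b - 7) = (b^2 - 10*b + 21)/(b^2 + 6*b - 7)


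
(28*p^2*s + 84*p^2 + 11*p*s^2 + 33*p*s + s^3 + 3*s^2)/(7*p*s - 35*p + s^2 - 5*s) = (4*p*s + 12*p + s^2 + 3*s)/(s - 5)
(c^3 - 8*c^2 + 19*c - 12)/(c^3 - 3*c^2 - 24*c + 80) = (c^2 - 4*c + 3)/(c^2 + c - 20)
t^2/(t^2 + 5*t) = t/(t + 5)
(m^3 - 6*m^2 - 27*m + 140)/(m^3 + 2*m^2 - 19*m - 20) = (m - 7)/(m + 1)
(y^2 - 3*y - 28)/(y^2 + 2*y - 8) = (y - 7)/(y - 2)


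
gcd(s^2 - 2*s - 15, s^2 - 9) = s + 3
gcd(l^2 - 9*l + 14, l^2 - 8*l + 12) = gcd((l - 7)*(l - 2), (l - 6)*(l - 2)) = l - 2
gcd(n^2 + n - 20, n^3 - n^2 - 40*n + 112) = n - 4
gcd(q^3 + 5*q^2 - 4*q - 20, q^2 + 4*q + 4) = q + 2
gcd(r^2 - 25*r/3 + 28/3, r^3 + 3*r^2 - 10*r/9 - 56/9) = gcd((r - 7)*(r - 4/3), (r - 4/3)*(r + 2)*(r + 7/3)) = r - 4/3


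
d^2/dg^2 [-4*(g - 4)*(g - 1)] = -8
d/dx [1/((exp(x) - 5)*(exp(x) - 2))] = (7 - 2*exp(x))*exp(x)/(exp(4*x) - 14*exp(3*x) + 69*exp(2*x) - 140*exp(x) + 100)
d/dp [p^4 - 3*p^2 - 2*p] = 4*p^3 - 6*p - 2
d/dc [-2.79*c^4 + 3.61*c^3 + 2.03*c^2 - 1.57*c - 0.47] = -11.16*c^3 + 10.83*c^2 + 4.06*c - 1.57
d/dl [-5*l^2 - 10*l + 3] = -10*l - 10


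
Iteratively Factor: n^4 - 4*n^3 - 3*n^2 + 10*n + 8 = (n - 4)*(n^3 - 3*n - 2) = (n - 4)*(n + 1)*(n^2 - n - 2) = (n - 4)*(n - 2)*(n + 1)*(n + 1)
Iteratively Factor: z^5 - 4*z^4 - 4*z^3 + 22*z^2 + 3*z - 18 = (z - 3)*(z^4 - z^3 - 7*z^2 + z + 6) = (z - 3)*(z - 1)*(z^3 - 7*z - 6) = (z - 3)*(z - 1)*(z + 2)*(z^2 - 2*z - 3) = (z - 3)*(z - 1)*(z + 1)*(z + 2)*(z - 3)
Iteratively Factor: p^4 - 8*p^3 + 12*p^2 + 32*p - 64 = (p - 4)*(p^3 - 4*p^2 - 4*p + 16) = (p - 4)^2*(p^2 - 4) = (p - 4)^2*(p + 2)*(p - 2)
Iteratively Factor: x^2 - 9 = (x + 3)*(x - 3)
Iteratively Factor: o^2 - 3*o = (o - 3)*(o)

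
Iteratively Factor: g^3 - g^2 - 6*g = (g + 2)*(g^2 - 3*g) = g*(g + 2)*(g - 3)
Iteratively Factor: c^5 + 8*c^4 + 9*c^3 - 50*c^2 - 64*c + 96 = (c + 4)*(c^4 + 4*c^3 - 7*c^2 - 22*c + 24) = (c - 2)*(c + 4)*(c^3 + 6*c^2 + 5*c - 12) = (c - 2)*(c - 1)*(c + 4)*(c^2 + 7*c + 12) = (c - 2)*(c - 1)*(c + 3)*(c + 4)*(c + 4)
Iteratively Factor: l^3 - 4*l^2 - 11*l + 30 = (l - 2)*(l^2 - 2*l - 15) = (l - 2)*(l + 3)*(l - 5)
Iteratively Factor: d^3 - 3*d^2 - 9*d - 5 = (d + 1)*(d^2 - 4*d - 5) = (d + 1)^2*(d - 5)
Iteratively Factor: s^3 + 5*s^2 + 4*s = (s)*(s^2 + 5*s + 4) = s*(s + 1)*(s + 4)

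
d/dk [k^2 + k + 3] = 2*k + 1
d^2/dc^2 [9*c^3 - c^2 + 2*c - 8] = 54*c - 2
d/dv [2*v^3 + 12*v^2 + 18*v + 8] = 6*v^2 + 24*v + 18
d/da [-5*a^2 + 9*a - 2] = 9 - 10*a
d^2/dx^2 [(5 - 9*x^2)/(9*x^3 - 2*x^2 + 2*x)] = 2*(-729*x^6 + 2916*x^4 - 756*x^3 + 330*x^2 - 60*x + 20)/(x^3*(729*x^6 - 486*x^5 + 594*x^4 - 224*x^3 + 132*x^2 - 24*x + 8))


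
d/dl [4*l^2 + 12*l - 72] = 8*l + 12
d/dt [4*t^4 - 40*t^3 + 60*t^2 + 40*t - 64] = 16*t^3 - 120*t^2 + 120*t + 40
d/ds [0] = 0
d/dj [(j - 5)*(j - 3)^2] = (j - 3)*(3*j - 13)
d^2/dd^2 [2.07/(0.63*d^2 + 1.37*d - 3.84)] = (-1.643166*d^2 - 3.573234*d + 2.07*(1.26*d + 1.37)*(2.52*d + 2.74) + 10.015488)/(0.63*d^2 + 1.37*d - 3.84)^3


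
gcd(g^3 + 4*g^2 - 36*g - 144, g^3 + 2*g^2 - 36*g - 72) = g^2 - 36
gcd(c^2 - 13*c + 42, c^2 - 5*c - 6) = c - 6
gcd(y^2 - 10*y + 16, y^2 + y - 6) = y - 2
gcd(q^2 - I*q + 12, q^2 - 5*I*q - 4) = q - 4*I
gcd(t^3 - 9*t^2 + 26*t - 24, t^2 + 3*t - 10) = t - 2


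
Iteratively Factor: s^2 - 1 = (s - 1)*(s + 1)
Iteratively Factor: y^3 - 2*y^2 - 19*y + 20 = (y + 4)*(y^2 - 6*y + 5) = (y - 1)*(y + 4)*(y - 5)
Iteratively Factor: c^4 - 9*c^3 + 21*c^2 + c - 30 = (c - 3)*(c^3 - 6*c^2 + 3*c + 10) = (c - 3)*(c - 2)*(c^2 - 4*c - 5) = (c - 3)*(c - 2)*(c + 1)*(c - 5)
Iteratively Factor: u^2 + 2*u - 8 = (u - 2)*(u + 4)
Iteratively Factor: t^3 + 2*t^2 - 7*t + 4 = (t + 4)*(t^2 - 2*t + 1) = (t - 1)*(t + 4)*(t - 1)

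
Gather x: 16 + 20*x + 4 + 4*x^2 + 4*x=4*x^2 + 24*x + 20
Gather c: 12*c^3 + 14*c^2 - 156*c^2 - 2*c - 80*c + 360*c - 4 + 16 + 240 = 12*c^3 - 142*c^2 + 278*c + 252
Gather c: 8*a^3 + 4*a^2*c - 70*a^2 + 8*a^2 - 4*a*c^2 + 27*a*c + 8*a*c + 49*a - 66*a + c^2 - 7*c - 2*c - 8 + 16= 8*a^3 - 62*a^2 - 17*a + c^2*(1 - 4*a) + c*(4*a^2 + 35*a - 9) + 8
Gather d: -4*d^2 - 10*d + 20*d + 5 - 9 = -4*d^2 + 10*d - 4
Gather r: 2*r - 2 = 2*r - 2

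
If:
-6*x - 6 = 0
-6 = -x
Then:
No Solution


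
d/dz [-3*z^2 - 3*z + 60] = -6*z - 3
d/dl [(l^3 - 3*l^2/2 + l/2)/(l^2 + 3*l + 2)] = (l^4 + 6*l^3 + l^2 - 6*l + 1)/(l^4 + 6*l^3 + 13*l^2 + 12*l + 4)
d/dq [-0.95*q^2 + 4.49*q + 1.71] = 4.49 - 1.9*q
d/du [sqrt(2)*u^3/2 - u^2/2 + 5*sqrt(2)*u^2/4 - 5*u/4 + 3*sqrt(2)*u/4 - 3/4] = 3*sqrt(2)*u^2/2 - u + 5*sqrt(2)*u/2 - 5/4 + 3*sqrt(2)/4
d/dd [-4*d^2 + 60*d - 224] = 60 - 8*d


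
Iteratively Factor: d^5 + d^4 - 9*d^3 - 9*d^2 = (d)*(d^4 + d^3 - 9*d^2 - 9*d) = d*(d + 1)*(d^3 - 9*d) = d^2*(d + 1)*(d^2 - 9) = d^2*(d - 3)*(d + 1)*(d + 3)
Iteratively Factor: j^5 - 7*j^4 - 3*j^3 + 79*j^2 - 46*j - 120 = (j - 5)*(j^4 - 2*j^3 - 13*j^2 + 14*j + 24) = (j - 5)*(j - 2)*(j^3 - 13*j - 12) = (j - 5)*(j - 4)*(j - 2)*(j^2 + 4*j + 3) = (j - 5)*(j - 4)*(j - 2)*(j + 3)*(j + 1)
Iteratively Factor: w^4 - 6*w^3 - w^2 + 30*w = (w)*(w^3 - 6*w^2 - w + 30) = w*(w - 5)*(w^2 - w - 6) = w*(w - 5)*(w + 2)*(w - 3)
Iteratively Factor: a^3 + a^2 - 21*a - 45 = (a - 5)*(a^2 + 6*a + 9) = (a - 5)*(a + 3)*(a + 3)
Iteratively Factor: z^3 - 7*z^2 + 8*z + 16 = (z - 4)*(z^2 - 3*z - 4) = (z - 4)^2*(z + 1)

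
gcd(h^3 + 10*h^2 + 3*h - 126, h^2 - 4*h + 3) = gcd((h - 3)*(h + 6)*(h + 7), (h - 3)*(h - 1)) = h - 3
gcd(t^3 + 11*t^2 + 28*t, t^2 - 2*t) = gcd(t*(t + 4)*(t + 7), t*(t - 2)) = t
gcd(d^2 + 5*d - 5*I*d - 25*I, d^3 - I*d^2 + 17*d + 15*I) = d - 5*I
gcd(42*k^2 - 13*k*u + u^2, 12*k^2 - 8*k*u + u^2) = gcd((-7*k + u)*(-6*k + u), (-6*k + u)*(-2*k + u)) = -6*k + u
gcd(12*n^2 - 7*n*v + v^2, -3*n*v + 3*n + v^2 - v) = -3*n + v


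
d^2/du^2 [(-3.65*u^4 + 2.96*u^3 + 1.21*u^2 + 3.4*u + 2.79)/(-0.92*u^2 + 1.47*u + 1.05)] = (6.17871999999999*u^6 - 29.61756*u^5 + 26.16831*u^4 + 62.600824*u^3 - 0.30495600000001*u^2 - 16.647624*u - 9.620352)/(0.778688*u^6 - 3.732624*u^5 + 3.297924*u^4 + 5.343597*u^3 - 3.763935*u^2 - 4.862025*u - 1.157625)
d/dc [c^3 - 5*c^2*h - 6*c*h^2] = 3*c^2 - 10*c*h - 6*h^2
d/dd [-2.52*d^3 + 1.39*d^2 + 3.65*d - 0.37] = -7.56*d^2 + 2.78*d + 3.65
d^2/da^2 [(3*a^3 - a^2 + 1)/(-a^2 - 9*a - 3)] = 6*(-81*a^3 - 85*a^2 - 36*a - 23)/(a^6 + 27*a^5 + 252*a^4 + 891*a^3 + 756*a^2 + 243*a + 27)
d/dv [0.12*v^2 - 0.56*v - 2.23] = 0.24*v - 0.56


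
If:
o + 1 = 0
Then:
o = -1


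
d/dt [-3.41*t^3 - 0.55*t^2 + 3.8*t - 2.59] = -10.23*t^2 - 1.1*t + 3.8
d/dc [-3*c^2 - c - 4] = -6*c - 1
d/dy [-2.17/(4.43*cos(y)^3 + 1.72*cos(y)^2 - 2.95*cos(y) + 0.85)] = (-28.8393*cos(y)^2 - 7.4648*cos(y) + 6.4015)*sin(y)/(4.43*cos(y)^3 + 1.72*cos(y)^2 - 2.95*cos(y) + 0.85)^2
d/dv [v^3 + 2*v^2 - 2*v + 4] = 3*v^2 + 4*v - 2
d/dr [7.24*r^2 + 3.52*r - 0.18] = 14.48*r + 3.52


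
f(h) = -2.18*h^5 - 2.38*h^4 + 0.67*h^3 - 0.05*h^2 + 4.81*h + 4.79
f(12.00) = -590592.37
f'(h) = -10.9*h^4 - 9.52*h^3 + 2.01*h^2 - 0.1*h + 4.81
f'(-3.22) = -827.98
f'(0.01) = 4.81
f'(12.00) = -242179.91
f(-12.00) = 491884.19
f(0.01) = 4.84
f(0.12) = 5.37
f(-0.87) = -0.15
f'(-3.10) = -698.59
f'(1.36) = -52.84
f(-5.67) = 10169.25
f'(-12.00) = -209276.39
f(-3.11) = 380.79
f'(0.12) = 4.81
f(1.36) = -5.36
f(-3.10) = 373.76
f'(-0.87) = 6.44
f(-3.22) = 465.19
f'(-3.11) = -708.76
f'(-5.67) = -9460.37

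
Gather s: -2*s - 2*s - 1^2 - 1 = -4*s - 2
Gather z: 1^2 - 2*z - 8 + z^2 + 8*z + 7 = z^2 + 6*z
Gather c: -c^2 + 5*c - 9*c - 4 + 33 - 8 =-c^2 - 4*c + 21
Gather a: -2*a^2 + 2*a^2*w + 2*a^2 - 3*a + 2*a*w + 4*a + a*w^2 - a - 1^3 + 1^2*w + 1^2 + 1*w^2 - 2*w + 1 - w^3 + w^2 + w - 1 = 2*a^2*w + a*(w^2 + 2*w) - w^3 + 2*w^2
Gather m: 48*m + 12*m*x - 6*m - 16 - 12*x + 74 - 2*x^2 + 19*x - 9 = m*(12*x + 42) - 2*x^2 + 7*x + 49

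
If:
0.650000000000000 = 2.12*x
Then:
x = 0.31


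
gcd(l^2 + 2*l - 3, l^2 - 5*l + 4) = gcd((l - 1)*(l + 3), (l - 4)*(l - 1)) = l - 1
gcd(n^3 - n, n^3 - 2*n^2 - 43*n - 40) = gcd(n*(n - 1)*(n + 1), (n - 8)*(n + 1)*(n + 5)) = n + 1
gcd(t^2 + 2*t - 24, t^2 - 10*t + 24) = t - 4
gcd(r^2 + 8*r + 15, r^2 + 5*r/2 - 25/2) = r + 5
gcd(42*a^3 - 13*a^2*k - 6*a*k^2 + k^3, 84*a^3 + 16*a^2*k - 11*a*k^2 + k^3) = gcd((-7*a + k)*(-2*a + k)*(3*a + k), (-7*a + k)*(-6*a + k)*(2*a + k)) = 7*a - k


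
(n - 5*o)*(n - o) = n^2 - 6*n*o + 5*o^2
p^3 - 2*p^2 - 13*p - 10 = (p - 5)*(p + 1)*(p + 2)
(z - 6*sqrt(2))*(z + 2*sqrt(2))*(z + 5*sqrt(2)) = z^3 + sqrt(2)*z^2 - 64*z - 120*sqrt(2)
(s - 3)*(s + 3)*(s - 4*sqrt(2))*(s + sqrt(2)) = s^4 - 3*sqrt(2)*s^3 - 17*s^2 + 27*sqrt(2)*s + 72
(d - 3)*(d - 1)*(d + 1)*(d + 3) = d^4 - 10*d^2 + 9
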